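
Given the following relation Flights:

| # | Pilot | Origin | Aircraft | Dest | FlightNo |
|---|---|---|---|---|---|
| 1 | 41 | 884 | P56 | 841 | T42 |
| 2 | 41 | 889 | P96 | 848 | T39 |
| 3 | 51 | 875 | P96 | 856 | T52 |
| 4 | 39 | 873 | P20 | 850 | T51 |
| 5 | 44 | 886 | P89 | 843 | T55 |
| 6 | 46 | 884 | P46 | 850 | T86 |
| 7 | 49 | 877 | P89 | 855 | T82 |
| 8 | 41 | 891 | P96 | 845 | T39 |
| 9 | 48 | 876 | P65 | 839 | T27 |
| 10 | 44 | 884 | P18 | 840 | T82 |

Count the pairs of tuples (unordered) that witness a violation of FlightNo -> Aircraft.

FlightNo=T39: all 2 rows agree on Aircraft — 0 pairs.
FlightNo=T82: violating pairs (7,10) — 1 pair.

1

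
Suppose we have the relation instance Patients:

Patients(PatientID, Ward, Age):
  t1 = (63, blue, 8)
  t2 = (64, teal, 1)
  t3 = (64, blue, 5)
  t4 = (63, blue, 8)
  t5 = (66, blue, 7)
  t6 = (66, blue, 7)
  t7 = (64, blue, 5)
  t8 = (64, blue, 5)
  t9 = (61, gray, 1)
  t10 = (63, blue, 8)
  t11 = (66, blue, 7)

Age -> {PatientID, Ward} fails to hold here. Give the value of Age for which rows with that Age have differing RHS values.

Age=8: rows 1, 4, 10 → {PatientID,Ward} = (63, blue), (63, blue), (63, blue) ✓
Age=1: rows 2, 9 → {PatientID,Ward} takes values {(64, teal), (61, gray)} — violation
Age=5: rows 3, 7, 8 → {PatientID,Ward} = (64, blue), (64, blue), (64, blue) ✓
Age=7: rows 5, 6, 11 → {PatientID,Ward} = (66, blue), (66, blue), (66, blue) ✓
The only Age value with inconsistent RHS is Age=1.

1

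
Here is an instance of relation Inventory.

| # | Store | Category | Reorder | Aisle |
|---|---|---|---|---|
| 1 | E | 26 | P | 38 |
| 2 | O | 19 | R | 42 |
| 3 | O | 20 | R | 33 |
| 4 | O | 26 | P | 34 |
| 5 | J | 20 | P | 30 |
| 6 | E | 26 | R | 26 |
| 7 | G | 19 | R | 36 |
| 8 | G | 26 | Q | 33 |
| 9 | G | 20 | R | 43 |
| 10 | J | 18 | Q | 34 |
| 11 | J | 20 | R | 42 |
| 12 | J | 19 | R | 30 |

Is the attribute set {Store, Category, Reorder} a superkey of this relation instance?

Yes

All 12 rows have distinct {Store, Category, Reorder} values, so {Store, Category, Reorder} → (all attributes) holds and {Store, Category, Reorder} is a superkey.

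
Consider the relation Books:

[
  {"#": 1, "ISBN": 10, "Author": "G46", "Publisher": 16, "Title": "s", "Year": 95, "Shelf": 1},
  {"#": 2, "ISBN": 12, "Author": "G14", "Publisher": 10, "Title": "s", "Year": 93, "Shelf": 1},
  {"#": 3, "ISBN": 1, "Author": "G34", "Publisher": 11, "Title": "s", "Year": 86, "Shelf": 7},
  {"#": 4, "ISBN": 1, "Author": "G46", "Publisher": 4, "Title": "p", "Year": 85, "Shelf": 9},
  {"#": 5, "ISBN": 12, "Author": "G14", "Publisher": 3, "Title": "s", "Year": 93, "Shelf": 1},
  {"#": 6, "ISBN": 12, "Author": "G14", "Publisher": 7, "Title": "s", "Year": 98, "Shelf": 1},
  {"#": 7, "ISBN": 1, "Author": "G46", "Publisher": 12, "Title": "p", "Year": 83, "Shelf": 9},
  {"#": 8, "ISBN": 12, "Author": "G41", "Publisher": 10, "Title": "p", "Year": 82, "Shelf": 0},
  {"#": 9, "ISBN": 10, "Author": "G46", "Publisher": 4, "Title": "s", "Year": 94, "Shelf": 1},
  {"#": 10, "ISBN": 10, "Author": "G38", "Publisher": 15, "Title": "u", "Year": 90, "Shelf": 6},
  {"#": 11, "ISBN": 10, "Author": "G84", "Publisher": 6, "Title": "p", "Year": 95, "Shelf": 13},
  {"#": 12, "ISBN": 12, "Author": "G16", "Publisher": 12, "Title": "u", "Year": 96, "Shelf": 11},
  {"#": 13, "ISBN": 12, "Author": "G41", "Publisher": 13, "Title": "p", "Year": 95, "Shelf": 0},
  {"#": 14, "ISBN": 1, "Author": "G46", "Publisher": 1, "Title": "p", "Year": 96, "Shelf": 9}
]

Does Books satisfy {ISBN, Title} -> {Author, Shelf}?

(ISBN=10, Title=s): rows 1, 9 → {Author,Shelf} = (G46, 1), (G46, 1) ✓
(ISBN=12, Title=s): rows 2, 5, 6 → {Author,Shelf} = (G14, 1), (G14, 1), (G14, 1) ✓
(ISBN=1, Title=s): row 3 → {Author,Shelf} = (G34, 7) ✓
(ISBN=1, Title=p): rows 4, 7, 14 → {Author,Shelf} = (G46, 9), (G46, 9), (G46, 9) ✓
(ISBN=12, Title=p): rows 8, 13 → {Author,Shelf} = (G41, 0), (G41, 0) ✓
(ISBN=10, Title=u): row 10 → {Author,Shelf} = (G38, 6) ✓
(ISBN=10, Title=p): row 11 → {Author,Shelf} = (G84, 13) ✓
(ISBN=12, Title=u): row 12 → {Author,Shelf} = (G16, 11) ✓
Every {ISBN, Title} value is associated with a single {Author, Shelf} value, so {ISBN, Title} -> {Author, Shelf} holds.

Yes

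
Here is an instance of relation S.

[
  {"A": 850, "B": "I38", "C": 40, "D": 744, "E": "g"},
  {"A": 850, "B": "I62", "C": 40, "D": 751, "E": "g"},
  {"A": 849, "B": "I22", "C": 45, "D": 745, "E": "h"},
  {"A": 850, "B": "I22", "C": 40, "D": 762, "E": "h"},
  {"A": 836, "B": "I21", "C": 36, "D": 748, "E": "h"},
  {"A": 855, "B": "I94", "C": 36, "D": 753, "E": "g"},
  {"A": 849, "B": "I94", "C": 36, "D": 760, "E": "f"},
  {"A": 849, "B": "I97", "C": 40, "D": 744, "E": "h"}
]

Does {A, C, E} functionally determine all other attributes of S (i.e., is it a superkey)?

Two distinct rows share (A=850, C=40, E=g), so {A, C, E} does not determine every attribute — not a superkey.

No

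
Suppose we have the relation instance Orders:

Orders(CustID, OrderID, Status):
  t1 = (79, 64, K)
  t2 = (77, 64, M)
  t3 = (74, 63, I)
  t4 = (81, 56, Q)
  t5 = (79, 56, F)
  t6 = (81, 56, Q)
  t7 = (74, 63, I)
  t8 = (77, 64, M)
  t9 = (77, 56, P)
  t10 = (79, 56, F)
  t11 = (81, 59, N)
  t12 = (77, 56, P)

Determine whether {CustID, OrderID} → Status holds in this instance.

Yes

(CustID=79, OrderID=64): row 1 → Status = K ✓
(CustID=77, OrderID=64): rows 2, 8 → Status = M, M ✓
(CustID=74, OrderID=63): rows 3, 7 → Status = I, I ✓
(CustID=81, OrderID=56): rows 4, 6 → Status = Q, Q ✓
(CustID=79, OrderID=56): rows 5, 10 → Status = F, F ✓
(CustID=77, OrderID=56): rows 9, 12 → Status = P, P ✓
(CustID=81, OrderID=59): row 11 → Status = N ✓
Every {CustID, OrderID} value is associated with a single Status value, so {CustID, OrderID} → Status holds.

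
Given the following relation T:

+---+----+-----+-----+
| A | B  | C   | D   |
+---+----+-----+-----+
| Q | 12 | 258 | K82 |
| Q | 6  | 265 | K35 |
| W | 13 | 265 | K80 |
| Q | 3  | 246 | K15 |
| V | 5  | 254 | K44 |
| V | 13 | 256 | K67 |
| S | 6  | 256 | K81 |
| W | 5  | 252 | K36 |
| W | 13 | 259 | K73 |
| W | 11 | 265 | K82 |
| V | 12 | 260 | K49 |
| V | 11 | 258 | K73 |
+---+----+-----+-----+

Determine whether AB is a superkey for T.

Two distinct rows share (A=W, B=13), so AB does not determine every attribute — not a superkey.

No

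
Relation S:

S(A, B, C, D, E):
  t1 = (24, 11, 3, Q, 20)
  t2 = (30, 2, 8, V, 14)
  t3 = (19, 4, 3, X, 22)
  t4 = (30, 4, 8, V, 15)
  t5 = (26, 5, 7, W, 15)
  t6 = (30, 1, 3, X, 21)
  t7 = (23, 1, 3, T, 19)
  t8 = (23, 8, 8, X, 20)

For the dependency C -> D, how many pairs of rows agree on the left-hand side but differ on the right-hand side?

C=3: violating pairs (1,3), (1,6), (1,7), (3,7), (6,7) — 5 pairs.
C=8: violating pairs (2,8), (4,8) — 2 pairs.

7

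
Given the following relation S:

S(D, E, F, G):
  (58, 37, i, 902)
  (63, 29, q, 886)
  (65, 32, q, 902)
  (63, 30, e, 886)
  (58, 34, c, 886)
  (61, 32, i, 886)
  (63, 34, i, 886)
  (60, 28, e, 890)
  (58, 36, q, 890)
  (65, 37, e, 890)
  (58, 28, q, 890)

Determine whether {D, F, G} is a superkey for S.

Two distinct rows share (D=58, F=q, G=890), so {D, F, G} does not determine every attribute — not a superkey.

No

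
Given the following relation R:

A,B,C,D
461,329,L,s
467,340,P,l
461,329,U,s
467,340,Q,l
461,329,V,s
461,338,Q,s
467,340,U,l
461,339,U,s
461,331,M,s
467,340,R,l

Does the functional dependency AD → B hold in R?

(A=461, D=s): 6 rows → B takes values {329, 338, 339, 331} — violation
(A=467, D=l): 4 rows → B = 340, 340, 340, 340 ✓
Two rows agree on AD but differ on B, so AD → B does not hold.

No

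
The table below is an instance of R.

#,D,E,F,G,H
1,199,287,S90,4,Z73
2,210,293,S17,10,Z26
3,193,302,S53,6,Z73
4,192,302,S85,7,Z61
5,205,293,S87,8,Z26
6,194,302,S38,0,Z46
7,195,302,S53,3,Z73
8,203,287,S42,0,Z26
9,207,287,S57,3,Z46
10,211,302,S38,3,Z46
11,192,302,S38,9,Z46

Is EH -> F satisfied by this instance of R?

No

(E=287, H=Z73): row 1 → F = S90 ✓
(E=293, H=Z26): rows 2, 5 → F takes values {S17, S87} — violation
(E=302, H=Z73): rows 3, 7 → F = S53, S53 ✓
(E=302, H=Z61): row 4 → F = S85 ✓
(E=302, H=Z46): rows 6, 10, 11 → F = S38, S38, S38 ✓
(E=287, H=Z26): row 8 → F = S42 ✓
(E=287, H=Z46): row 9 → F = S57 ✓
Two rows agree on EH but differ on F, so EH -> F does not hold.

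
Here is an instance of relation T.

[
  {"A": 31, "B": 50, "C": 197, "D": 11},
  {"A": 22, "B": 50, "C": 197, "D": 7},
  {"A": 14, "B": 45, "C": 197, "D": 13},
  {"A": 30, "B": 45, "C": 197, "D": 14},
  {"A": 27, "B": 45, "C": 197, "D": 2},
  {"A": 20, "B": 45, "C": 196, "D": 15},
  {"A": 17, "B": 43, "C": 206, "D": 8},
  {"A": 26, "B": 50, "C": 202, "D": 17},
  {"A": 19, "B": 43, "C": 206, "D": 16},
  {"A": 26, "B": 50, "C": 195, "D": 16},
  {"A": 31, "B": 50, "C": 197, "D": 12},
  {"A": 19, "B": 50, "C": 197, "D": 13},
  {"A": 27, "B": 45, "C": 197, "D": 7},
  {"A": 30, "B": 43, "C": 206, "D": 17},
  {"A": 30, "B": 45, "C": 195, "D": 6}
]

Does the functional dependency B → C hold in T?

B=50: 6 rows → C takes values {197, 202, 195} — violation
B=45: 6 rows → C takes values {197, 196, 195} — violation
B=43: 3 rows → C = 206, 206, 206 ✓
Two rows agree on B but differ on C, so B → C does not hold.

No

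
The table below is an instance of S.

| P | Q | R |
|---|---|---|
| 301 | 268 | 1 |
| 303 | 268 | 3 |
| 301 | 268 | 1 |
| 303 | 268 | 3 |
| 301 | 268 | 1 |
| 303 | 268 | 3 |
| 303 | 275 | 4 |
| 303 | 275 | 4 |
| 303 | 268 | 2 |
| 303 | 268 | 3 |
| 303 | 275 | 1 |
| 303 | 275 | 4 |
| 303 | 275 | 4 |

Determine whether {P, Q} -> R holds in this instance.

(P=301, Q=268): 3 rows → R = 1, 1, 1 ✓
(P=303, Q=268): 5 rows → R takes values {3, 2} — violation
(P=303, Q=275): 5 rows → R takes values {4, 1} — violation
Two rows agree on {P, Q} but differ on R, so {P, Q} -> R does not hold.

No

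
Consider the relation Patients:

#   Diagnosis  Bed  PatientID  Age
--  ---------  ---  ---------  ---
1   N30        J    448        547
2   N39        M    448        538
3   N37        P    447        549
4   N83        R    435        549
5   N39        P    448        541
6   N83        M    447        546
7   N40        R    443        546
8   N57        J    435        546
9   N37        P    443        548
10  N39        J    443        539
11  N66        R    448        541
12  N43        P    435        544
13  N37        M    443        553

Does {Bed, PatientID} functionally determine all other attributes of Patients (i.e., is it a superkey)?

Yes

All 13 rows have distinct {Bed, PatientID} values, so {Bed, PatientID} → (all attributes) holds and {Bed, PatientID} is a superkey.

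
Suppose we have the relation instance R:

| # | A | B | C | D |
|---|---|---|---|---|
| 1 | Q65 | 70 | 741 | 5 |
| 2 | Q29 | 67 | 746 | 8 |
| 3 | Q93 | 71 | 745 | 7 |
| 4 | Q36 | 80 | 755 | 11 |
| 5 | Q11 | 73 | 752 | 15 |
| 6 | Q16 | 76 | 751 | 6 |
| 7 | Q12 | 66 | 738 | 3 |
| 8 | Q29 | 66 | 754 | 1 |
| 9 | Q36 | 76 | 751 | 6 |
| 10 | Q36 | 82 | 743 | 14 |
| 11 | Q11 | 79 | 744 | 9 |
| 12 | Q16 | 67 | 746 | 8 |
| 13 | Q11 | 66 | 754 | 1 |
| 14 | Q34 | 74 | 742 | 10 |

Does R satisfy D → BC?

Yes

D=5: row 1 → {B,C} = (70, 741) ✓
D=8: rows 2, 12 → {B,C} = (67, 746), (67, 746) ✓
D=7: row 3 → {B,C} = (71, 745) ✓
D=11: row 4 → {B,C} = (80, 755) ✓
D=15: row 5 → {B,C} = (73, 752) ✓
D=6: rows 6, 9 → {B,C} = (76, 751), (76, 751) ✓
D=3: row 7 → {B,C} = (66, 738) ✓
D=1: rows 8, 13 → {B,C} = (66, 754), (66, 754) ✓
D=14: row 10 → {B,C} = (82, 743) ✓
D=9: row 11 → {B,C} = (79, 744) ✓
D=10: row 14 → {B,C} = (74, 742) ✓
Every D value is associated with a single BC value, so D → BC holds.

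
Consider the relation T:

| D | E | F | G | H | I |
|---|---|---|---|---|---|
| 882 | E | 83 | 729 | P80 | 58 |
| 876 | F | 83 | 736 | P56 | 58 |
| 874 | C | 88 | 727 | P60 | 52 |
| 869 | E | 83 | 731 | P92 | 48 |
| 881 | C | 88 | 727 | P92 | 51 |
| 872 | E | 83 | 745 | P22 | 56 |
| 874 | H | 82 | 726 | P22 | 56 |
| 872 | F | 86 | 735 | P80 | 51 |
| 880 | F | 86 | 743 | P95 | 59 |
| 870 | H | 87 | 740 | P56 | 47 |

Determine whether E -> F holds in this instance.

No

E=E: 3 rows → F = 83, 83, 83 ✓
E=F: 3 rows → F takes values {83, 86} — violation
E=C: 2 rows → F = 88, 88 ✓
E=H: 2 rows → F takes values {82, 87} — violation
Two rows agree on E but differ on F, so E -> F does not hold.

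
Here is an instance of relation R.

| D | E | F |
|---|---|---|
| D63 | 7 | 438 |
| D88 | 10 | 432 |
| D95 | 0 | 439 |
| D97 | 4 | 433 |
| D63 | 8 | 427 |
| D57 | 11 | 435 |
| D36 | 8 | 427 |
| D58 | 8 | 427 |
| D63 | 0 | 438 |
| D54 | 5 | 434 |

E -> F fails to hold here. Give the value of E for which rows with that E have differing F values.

E=7: 1 row → F = 438 ✓
E=10: 1 row → F = 432 ✓
E=0: 2 rows → F takes values {439, 438} — violation
E=4: 1 row → F = 433 ✓
E=8: 3 rows → F = 427, 427, 427 ✓
E=11: 1 row → F = 435 ✓
E=5: 1 row → F = 434 ✓
The only E value with inconsistent F is E=0.

0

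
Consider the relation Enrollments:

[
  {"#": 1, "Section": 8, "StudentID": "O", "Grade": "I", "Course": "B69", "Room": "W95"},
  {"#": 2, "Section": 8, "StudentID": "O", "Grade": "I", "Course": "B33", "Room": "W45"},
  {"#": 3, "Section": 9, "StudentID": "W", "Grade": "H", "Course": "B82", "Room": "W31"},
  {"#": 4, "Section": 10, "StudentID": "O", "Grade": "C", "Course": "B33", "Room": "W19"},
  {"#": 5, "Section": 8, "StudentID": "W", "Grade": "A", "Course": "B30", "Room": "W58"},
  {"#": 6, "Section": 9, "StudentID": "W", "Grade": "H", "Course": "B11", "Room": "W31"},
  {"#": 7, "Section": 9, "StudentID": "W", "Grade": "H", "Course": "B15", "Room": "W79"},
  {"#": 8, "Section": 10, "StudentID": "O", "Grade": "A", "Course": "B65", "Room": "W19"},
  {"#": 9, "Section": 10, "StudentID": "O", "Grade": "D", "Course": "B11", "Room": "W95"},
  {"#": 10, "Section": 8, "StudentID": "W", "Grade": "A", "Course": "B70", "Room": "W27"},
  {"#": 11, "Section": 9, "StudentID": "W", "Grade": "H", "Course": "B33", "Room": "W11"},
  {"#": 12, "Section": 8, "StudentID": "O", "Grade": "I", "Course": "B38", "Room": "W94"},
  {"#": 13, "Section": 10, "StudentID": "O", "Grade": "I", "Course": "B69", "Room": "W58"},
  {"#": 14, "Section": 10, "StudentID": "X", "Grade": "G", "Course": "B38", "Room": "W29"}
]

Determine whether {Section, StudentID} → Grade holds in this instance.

No

(Section=8, StudentID=O): rows 1, 2, 12 → Grade = I, I, I ✓
(Section=9, StudentID=W): rows 3, 6, 7, 11 → Grade = H, H, H, H ✓
(Section=10, StudentID=O): rows 4, 8, 9, 13 → Grade takes values {C, A, D, I} — violation
(Section=8, StudentID=W): rows 5, 10 → Grade = A, A ✓
(Section=10, StudentID=X): row 14 → Grade = G ✓
Two rows agree on {Section, StudentID} but differ on Grade, so {Section, StudentID} → Grade does not hold.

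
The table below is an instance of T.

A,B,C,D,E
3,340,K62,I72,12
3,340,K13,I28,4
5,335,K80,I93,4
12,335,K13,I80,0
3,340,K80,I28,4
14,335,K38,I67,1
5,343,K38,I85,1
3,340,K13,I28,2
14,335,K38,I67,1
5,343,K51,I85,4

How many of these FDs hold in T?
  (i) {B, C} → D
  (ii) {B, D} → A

2

(i) {B, C} → D: every LHS value maps to a single RHS value — holds.
(ii) {B, D} → A: every LHS value maps to a single RHS value — holds.
2 of the 2 dependencies hold.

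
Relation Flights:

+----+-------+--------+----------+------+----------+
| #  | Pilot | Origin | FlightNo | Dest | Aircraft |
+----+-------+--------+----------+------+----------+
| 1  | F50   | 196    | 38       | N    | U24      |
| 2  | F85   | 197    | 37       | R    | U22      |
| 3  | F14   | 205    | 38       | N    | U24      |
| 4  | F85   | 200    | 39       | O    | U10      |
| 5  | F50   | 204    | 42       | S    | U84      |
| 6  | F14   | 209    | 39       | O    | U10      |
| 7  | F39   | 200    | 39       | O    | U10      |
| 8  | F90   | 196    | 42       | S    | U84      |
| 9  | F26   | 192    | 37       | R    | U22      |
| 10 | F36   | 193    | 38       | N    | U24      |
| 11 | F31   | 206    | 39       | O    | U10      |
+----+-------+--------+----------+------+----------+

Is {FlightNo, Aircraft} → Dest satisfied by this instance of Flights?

Yes

(FlightNo=38, Aircraft=U24): rows 1, 3, 10 → Dest = N, N, N ✓
(FlightNo=37, Aircraft=U22): rows 2, 9 → Dest = R, R ✓
(FlightNo=39, Aircraft=U10): rows 4, 6, 7, 11 → Dest = O, O, O, O ✓
(FlightNo=42, Aircraft=U84): rows 5, 8 → Dest = S, S ✓
Every {FlightNo, Aircraft} value is associated with a single Dest value, so {FlightNo, Aircraft} → Dest holds.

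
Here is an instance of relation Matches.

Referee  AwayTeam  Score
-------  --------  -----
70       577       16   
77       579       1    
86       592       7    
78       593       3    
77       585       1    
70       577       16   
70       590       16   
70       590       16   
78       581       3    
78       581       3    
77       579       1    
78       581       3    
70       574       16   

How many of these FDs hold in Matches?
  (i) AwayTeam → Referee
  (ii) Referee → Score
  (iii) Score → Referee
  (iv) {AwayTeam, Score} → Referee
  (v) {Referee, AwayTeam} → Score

5

(i) AwayTeam → Referee: every LHS value maps to a single RHS value — holds.
(ii) Referee → Score: every LHS value maps to a single RHS value — holds.
(iii) Score → Referee: every LHS value maps to a single RHS value — holds.
(iv) {AwayTeam, Score} → Referee: every LHS value maps to a single RHS value — holds.
(v) {Referee, AwayTeam} → Score: every LHS value maps to a single RHS value — holds.
5 of the 5 dependencies hold.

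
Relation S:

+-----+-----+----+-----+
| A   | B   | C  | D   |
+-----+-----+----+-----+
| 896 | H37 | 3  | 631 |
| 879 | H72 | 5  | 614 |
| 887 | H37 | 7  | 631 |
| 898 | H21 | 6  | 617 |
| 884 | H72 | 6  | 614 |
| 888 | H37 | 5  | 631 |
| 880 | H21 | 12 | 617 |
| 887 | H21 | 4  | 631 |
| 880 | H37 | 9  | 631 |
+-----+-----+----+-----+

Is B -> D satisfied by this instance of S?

No

B=H37: 4 rows → D = 631, 631, 631, 631 ✓
B=H72: 2 rows → D = 614, 614 ✓
B=H21: 3 rows → D takes values {617, 631} — violation
Two rows agree on B but differ on D, so B -> D does not hold.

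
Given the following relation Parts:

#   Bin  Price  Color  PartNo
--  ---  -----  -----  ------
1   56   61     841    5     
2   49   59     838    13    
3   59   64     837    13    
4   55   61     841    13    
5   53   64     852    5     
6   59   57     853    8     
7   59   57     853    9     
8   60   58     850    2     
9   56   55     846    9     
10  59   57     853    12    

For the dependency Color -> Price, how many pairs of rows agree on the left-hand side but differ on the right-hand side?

Color=841: all 2 rows agree on Price — 0 pairs.
Color=853: all 3 rows agree on Price — 0 pairs.

0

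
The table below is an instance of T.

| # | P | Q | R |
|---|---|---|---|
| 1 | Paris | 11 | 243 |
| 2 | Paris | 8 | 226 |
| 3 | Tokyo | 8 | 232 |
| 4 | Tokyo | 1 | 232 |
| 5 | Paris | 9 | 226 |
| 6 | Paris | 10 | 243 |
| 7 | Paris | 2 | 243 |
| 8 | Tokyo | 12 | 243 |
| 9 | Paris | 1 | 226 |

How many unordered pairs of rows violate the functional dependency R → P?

3

R=243: violating pairs (1,8), (6,8), (7,8) — 3 pairs.
R=226: all 3 rows agree on P — 0 pairs.
R=232: all 2 rows agree on P — 0 pairs.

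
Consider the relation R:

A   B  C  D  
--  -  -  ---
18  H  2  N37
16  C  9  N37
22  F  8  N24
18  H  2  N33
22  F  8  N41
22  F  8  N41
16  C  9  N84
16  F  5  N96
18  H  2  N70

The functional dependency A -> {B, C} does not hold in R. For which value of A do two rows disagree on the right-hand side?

A=18: 3 rows → {B,C} = (H, 2), (H, 2), (H, 2) ✓
A=16: 3 rows → {B,C} takes values {(C, 9), (F, 5)} — violation
A=22: 3 rows → {B,C} = (F, 8), (F, 8), (F, 8) ✓
The only A value with inconsistent RHS is A=16.

16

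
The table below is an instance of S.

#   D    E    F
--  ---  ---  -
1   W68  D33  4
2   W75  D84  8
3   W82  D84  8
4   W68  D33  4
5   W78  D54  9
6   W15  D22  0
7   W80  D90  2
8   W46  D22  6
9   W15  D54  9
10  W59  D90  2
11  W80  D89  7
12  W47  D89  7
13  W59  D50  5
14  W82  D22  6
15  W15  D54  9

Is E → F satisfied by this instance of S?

No

E=D33: rows 1, 4 → F = 4, 4 ✓
E=D84: rows 2, 3 → F = 8, 8 ✓
E=D54: rows 5, 9, 15 → F = 9, 9, 9 ✓
E=D22: rows 6, 8, 14 → F takes values {0, 6} — violation
E=D90: rows 7, 10 → F = 2, 2 ✓
E=D89: rows 11, 12 → F = 7, 7 ✓
E=D50: row 13 → F = 5 ✓
Two rows agree on E but differ on F, so E → F does not hold.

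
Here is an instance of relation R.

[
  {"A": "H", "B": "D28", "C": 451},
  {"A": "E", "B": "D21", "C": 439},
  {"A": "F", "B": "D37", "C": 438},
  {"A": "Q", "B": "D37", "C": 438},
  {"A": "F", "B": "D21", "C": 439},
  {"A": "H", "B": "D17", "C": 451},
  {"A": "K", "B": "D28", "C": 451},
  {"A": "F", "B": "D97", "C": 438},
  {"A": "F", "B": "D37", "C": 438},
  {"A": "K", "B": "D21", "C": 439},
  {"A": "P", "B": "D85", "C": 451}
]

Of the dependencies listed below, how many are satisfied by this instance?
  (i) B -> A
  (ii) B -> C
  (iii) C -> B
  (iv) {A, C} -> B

(i) B -> A: B=D28: 2 rows → A takes values {H, K} — violation; B=D21: 3 rows → A takes values {E, F, K} — violation; B=D37: 3 rows → A takes values {F, Q} — violation — fails.
(ii) B -> C: every LHS value maps to a single RHS value — holds.
(iii) C -> B: C=451: 4 rows → B takes values {D28, D17, D85} — violation; C=438: 4 rows → B takes values {D37, D97} — violation — fails.
(iv) {A, C} -> B: (A=H, C=451): 2 rows → B takes values {D28, D17} — violation; (A=F, C=438): 3 rows → B takes values {D37, D97} — violation — fails.
1 of the 4 dependencies holds.

1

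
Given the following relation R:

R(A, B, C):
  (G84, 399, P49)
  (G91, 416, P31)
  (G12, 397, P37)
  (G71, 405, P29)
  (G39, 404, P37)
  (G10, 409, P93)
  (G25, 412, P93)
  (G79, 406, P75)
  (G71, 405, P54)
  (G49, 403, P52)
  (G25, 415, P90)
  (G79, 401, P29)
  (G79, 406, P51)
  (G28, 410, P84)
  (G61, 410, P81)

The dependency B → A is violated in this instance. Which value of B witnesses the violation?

410

B=399: 1 row → A = G84 ✓
B=416: 1 row → A = G91 ✓
B=397: 1 row → A = G12 ✓
B=405: 2 rows → A = G71, G71 ✓
B=404: 1 row → A = G39 ✓
B=409: 1 row → A = G10 ✓
B=412: 1 row → A = G25 ✓
B=406: 2 rows → A = G79, G79 ✓
B=403: 1 row → A = G49 ✓
B=415: 1 row → A = G25 ✓
B=401: 1 row → A = G79 ✓
B=410: 2 rows → A takes values {G28, G61} — violation
The only B value with inconsistent A is B=410.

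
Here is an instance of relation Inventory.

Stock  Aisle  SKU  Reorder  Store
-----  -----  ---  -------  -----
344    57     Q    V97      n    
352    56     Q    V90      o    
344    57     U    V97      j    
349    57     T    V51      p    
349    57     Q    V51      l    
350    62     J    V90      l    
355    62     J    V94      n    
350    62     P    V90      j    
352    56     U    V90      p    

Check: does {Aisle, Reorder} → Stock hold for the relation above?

(Aisle=57, Reorder=V97): 2 rows → Stock = 344, 344 ✓
(Aisle=56, Reorder=V90): 2 rows → Stock = 352, 352 ✓
(Aisle=57, Reorder=V51): 2 rows → Stock = 349, 349 ✓
(Aisle=62, Reorder=V90): 2 rows → Stock = 350, 350 ✓
(Aisle=62, Reorder=V94): 1 row → Stock = 355 ✓
Every {Aisle, Reorder} value is associated with a single Stock value, so {Aisle, Reorder} → Stock holds.

Yes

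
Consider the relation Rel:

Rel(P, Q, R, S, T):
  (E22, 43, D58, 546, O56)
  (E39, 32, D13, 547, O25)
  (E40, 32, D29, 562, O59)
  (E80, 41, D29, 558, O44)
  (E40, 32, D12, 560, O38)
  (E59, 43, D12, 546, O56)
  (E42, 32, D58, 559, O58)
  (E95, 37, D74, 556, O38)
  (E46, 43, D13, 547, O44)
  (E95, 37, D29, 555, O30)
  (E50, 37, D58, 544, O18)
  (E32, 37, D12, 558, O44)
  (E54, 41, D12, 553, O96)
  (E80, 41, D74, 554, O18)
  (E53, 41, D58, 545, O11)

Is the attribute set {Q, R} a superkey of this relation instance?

Yes

All 15 rows have distinct {Q, R} values, so {Q, R} → (all attributes) holds and {Q, R} is a superkey.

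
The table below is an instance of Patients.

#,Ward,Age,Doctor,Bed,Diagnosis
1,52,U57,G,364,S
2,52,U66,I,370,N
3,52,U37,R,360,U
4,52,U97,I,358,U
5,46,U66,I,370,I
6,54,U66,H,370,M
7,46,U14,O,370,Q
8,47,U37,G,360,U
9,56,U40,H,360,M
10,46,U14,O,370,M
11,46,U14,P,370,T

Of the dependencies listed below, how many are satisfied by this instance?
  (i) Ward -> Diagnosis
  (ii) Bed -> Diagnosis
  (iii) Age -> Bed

1

(i) Ward -> Diagnosis: Ward=52: rows 1, 2, 3, 4 → Diagnosis takes values {S, N, U} — violation; Ward=46: rows 5, 7, 10, 11 → Diagnosis takes values {I, Q, M, T} — violation — fails.
(ii) Bed -> Diagnosis: Bed=370: rows 2, 5, 6, 7, 10, 11 → Diagnosis takes values {N, I, M, Q, T} — violation; Bed=360: rows 3, 8, 9 → Diagnosis takes values {U, M} — violation — fails.
(iii) Age -> Bed: every LHS value maps to a single RHS value — holds.
1 of the 3 dependencies holds.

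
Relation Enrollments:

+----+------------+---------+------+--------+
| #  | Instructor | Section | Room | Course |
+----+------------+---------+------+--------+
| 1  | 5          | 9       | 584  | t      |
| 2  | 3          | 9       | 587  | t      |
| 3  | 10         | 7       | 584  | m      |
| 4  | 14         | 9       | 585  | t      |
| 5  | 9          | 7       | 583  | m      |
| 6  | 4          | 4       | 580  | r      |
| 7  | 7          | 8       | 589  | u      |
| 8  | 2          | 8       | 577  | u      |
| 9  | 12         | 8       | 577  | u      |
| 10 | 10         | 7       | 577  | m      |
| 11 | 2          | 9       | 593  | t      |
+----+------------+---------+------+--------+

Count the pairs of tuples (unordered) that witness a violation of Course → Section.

0

Course=t: all 4 rows agree on Section — 0 pairs.
Course=m: all 3 rows agree on Section — 0 pairs.
Course=u: all 3 rows agree on Section — 0 pairs.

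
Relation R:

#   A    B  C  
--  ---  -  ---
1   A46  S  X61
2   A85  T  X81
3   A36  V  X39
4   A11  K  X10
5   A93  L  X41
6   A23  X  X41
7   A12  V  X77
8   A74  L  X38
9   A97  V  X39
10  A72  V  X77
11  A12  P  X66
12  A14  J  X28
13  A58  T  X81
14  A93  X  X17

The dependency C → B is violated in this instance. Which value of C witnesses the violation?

C=X61: row 1 → B = S ✓
C=X81: rows 2, 13 → B = T, T ✓
C=X39: rows 3, 9 → B = V, V ✓
C=X10: row 4 → B = K ✓
C=X41: rows 5, 6 → B takes values {L, X} — violation
C=X77: rows 7, 10 → B = V, V ✓
C=X38: row 8 → B = L ✓
C=X66: row 11 → B = P ✓
C=X28: row 12 → B = J ✓
C=X17: row 14 → B = X ✓
The only C value with inconsistent B is C=X41.

X41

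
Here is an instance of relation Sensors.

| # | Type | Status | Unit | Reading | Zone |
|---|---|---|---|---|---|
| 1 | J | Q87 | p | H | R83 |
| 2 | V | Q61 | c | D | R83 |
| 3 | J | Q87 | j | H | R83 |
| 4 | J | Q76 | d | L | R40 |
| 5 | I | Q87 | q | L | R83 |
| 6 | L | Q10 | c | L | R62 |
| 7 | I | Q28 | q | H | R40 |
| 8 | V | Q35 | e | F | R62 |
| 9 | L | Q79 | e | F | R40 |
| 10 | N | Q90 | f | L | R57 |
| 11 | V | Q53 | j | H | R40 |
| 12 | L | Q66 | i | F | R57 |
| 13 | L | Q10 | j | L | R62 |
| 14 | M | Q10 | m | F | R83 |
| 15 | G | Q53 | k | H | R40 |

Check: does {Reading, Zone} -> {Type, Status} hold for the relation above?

(Reading=H, Zone=R83): rows 1, 3 → {Type,Status} = (J, Q87), (J, Q87) ✓
(Reading=D, Zone=R83): row 2 → {Type,Status} = (V, Q61) ✓
(Reading=L, Zone=R40): row 4 → {Type,Status} = (J, Q76) ✓
(Reading=L, Zone=R83): row 5 → {Type,Status} = (I, Q87) ✓
(Reading=L, Zone=R62): rows 6, 13 → {Type,Status} = (L, Q10), (L, Q10) ✓
(Reading=H, Zone=R40): rows 7, 11, 15 → {Type,Status} takes values {(I, Q28), (V, Q53), (G, Q53)} — violation
(Reading=F, Zone=R62): row 8 → {Type,Status} = (V, Q35) ✓
(Reading=F, Zone=R40): row 9 → {Type,Status} = (L, Q79) ✓
(Reading=L, Zone=R57): row 10 → {Type,Status} = (N, Q90) ✓
(Reading=F, Zone=R57): row 12 → {Type,Status} = (L, Q66) ✓
(Reading=F, Zone=R83): row 14 → {Type,Status} = (M, Q10) ✓
Two rows agree on {Reading, Zone} but differ on {Type, Status}, so {Reading, Zone} -> {Type, Status} does not hold.

No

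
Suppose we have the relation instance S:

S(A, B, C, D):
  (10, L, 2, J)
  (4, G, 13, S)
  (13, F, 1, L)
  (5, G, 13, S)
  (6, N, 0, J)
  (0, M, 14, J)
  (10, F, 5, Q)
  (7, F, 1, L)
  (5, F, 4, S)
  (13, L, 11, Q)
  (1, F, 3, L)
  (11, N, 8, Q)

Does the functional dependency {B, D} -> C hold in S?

(B=L, D=J): 1 row → C = 2 ✓
(B=G, D=S): 2 rows → C = 13, 13 ✓
(B=F, D=L): 3 rows → C takes values {1, 3} — violation
(B=N, D=J): 1 row → C = 0 ✓
(B=M, D=J): 1 row → C = 14 ✓
(B=F, D=Q): 1 row → C = 5 ✓
(B=F, D=S): 1 row → C = 4 ✓
(B=L, D=Q): 1 row → C = 11 ✓
(B=N, D=Q): 1 row → C = 8 ✓
Two rows agree on {B, D} but differ on C, so {B, D} -> C does not hold.

No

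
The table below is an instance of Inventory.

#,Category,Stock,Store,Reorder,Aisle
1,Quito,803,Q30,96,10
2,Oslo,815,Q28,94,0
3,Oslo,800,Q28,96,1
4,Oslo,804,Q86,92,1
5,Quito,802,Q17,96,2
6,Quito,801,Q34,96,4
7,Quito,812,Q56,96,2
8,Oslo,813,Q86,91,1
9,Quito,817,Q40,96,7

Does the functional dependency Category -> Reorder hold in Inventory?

No

Category=Quito: rows 1, 5, 6, 7, 9 → Reorder = 96, 96, 96, 96, 96 ✓
Category=Oslo: rows 2, 3, 4, 8 → Reorder takes values {94, 96, 92, 91} — violation
Two rows agree on Category but differ on Reorder, so Category -> Reorder does not hold.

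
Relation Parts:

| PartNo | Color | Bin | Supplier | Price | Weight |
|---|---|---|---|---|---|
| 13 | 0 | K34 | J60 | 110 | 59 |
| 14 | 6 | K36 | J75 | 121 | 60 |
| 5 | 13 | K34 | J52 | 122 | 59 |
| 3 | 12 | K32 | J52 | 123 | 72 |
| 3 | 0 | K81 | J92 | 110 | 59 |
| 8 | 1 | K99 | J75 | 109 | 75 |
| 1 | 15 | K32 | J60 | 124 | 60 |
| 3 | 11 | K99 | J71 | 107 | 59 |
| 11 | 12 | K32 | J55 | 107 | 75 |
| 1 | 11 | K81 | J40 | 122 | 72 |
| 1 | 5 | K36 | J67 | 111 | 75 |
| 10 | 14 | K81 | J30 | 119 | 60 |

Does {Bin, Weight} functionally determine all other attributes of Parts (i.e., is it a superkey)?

No

Two distinct rows share (Bin=K34, Weight=59), so {Bin, Weight} does not determine every attribute — not a superkey.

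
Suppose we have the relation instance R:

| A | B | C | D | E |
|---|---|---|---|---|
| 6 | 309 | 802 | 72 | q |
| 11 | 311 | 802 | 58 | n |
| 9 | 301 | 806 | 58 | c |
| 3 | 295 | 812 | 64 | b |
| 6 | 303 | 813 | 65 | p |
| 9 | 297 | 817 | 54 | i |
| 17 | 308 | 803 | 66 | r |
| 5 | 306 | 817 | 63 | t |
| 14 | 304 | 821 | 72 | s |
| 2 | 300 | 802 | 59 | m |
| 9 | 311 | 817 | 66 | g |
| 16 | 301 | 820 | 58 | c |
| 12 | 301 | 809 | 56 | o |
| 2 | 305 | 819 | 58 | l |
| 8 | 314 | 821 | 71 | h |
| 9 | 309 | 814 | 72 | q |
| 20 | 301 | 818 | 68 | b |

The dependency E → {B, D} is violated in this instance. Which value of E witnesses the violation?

E=q: 2 rows → {B,D} = (309, 72), (309, 72) ✓
E=n: 1 row → {B,D} = (311, 58) ✓
E=c: 2 rows → {B,D} = (301, 58), (301, 58) ✓
E=b: 2 rows → {B,D} takes values {(295, 64), (301, 68)} — violation
E=p: 1 row → {B,D} = (303, 65) ✓
E=i: 1 row → {B,D} = (297, 54) ✓
E=r: 1 row → {B,D} = (308, 66) ✓
E=t: 1 row → {B,D} = (306, 63) ✓
E=s: 1 row → {B,D} = (304, 72) ✓
E=m: 1 row → {B,D} = (300, 59) ✓
E=g: 1 row → {B,D} = (311, 66) ✓
E=o: 1 row → {B,D} = (301, 56) ✓
E=l: 1 row → {B,D} = (305, 58) ✓
E=h: 1 row → {B,D} = (314, 71) ✓
The only E value with inconsistent RHS is E=b.

b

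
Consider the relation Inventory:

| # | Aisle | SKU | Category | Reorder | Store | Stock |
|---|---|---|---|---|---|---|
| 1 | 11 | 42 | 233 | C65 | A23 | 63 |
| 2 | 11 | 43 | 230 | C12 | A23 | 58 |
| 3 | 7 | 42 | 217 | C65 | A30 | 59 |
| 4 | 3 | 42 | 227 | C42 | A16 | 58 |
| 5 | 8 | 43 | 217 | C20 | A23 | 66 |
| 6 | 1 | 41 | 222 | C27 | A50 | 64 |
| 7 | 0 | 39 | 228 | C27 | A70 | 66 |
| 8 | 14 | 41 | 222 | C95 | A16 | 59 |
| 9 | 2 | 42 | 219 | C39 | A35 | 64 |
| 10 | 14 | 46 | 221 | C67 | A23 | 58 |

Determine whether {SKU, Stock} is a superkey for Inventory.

Yes

All 10 rows have distinct {SKU, Stock} values, so {SKU, Stock} → (all attributes) holds and {SKU, Stock} is a superkey.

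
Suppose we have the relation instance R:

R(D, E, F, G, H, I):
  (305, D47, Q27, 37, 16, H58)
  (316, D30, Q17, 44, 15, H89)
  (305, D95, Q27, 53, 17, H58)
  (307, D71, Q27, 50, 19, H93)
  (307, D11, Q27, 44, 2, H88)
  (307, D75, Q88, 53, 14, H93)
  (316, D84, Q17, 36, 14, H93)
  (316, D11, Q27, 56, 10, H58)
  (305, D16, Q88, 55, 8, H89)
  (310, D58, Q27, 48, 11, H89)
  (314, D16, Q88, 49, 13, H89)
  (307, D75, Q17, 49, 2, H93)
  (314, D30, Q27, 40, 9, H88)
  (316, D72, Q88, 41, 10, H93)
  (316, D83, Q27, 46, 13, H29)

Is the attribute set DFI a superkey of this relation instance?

No

Two distinct rows share (D=305, F=Q27, I=H58), so DFI does not determine every attribute — not a superkey.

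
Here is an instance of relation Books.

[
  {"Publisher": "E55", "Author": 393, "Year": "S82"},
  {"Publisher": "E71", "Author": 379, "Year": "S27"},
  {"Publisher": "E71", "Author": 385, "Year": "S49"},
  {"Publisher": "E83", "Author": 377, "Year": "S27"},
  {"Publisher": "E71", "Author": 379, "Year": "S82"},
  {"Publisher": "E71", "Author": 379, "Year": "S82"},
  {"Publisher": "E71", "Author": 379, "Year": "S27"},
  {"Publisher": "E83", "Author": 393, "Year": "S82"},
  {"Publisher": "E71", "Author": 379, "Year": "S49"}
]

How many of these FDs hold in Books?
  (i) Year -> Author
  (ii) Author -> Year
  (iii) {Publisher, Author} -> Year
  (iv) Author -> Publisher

(i) Year -> Author: Year=S82: 4 rows → Author takes values {393, 379} — violation; Year=S27: 3 rows → Author takes values {379, 377} — violation; Year=S49: 2 rows → Author takes values {385, 379} — violation — fails.
(ii) Author -> Year: Author=379: 5 rows → Year takes values {S27, S82, S49} — violation — fails.
(iii) {Publisher, Author} -> Year: (Publisher=E71, Author=379): 5 rows → Year takes values {S27, S82, S49} — violation — fails.
(iv) Author -> Publisher: Author=393: 2 rows → Publisher takes values {E55, E83} — violation — fails.
None of the 4 dependencies hold.

0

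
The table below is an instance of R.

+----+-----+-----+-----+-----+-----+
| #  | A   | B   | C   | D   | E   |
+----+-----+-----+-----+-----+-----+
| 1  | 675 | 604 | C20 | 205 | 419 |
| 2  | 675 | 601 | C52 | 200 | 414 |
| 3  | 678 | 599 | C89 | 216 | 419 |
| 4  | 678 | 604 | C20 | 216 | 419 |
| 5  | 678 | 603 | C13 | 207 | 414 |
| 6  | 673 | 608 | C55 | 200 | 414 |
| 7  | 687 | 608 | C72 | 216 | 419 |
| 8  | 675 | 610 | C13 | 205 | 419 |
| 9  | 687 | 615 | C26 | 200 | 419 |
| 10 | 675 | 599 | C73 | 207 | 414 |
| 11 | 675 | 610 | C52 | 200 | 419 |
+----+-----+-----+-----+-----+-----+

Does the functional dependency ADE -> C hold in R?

No

(A=675, D=205, E=419): rows 1, 8 → C takes values {C20, C13} — violation
(A=675, D=200, E=414): row 2 → C = C52 ✓
(A=678, D=216, E=419): rows 3, 4 → C takes values {C89, C20} — violation
(A=678, D=207, E=414): row 5 → C = C13 ✓
(A=673, D=200, E=414): row 6 → C = C55 ✓
(A=687, D=216, E=419): row 7 → C = C72 ✓
(A=687, D=200, E=419): row 9 → C = C26 ✓
(A=675, D=207, E=414): row 10 → C = C73 ✓
(A=675, D=200, E=419): row 11 → C = C52 ✓
Two rows agree on ADE but differ on C, so ADE -> C does not hold.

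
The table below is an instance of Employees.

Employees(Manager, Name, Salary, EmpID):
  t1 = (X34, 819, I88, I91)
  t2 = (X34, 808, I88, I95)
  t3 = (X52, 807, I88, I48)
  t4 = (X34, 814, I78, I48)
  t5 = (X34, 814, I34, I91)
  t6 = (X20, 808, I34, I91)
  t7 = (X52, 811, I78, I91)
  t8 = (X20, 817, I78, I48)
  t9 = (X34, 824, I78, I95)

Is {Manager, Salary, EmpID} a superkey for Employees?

Yes

All 9 rows have distinct {Manager, Salary, EmpID} values, so {Manager, Salary, EmpID} → (all attributes) holds and {Manager, Salary, EmpID} is a superkey.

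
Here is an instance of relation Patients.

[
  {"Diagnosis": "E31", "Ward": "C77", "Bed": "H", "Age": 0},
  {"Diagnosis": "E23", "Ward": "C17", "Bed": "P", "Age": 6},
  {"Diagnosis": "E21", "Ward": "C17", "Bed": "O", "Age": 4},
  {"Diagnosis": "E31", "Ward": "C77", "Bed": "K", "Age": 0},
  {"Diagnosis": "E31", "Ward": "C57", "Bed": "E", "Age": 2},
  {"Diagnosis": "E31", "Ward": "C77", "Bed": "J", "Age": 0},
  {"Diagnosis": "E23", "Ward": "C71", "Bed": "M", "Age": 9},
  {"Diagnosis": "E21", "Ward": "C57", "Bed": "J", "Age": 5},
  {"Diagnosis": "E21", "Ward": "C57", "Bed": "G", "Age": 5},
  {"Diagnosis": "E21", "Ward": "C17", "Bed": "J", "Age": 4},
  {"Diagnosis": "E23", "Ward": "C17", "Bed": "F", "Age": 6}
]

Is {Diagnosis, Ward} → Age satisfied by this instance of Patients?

(Diagnosis=E31, Ward=C77): 3 rows → Age = 0, 0, 0 ✓
(Diagnosis=E23, Ward=C17): 2 rows → Age = 6, 6 ✓
(Diagnosis=E21, Ward=C17): 2 rows → Age = 4, 4 ✓
(Diagnosis=E31, Ward=C57): 1 row → Age = 2 ✓
(Diagnosis=E23, Ward=C71): 1 row → Age = 9 ✓
(Diagnosis=E21, Ward=C57): 2 rows → Age = 5, 5 ✓
Every {Diagnosis, Ward} value is associated with a single Age value, so {Diagnosis, Ward} → Age holds.

Yes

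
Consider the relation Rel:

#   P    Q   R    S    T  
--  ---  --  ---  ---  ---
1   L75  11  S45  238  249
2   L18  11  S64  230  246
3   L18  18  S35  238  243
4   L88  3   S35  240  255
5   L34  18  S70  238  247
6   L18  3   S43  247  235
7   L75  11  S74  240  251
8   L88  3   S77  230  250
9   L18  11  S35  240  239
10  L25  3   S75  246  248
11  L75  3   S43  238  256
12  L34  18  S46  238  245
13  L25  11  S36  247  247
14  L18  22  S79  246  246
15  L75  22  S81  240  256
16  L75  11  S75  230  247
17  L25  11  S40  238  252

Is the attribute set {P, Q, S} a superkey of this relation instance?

Rows 5 and 12 have the same {P, Q, S} value (P=L34, Q=18, S=238) but are distinct tuples, so {P, Q, S} does not determine every attribute — not a superkey.

No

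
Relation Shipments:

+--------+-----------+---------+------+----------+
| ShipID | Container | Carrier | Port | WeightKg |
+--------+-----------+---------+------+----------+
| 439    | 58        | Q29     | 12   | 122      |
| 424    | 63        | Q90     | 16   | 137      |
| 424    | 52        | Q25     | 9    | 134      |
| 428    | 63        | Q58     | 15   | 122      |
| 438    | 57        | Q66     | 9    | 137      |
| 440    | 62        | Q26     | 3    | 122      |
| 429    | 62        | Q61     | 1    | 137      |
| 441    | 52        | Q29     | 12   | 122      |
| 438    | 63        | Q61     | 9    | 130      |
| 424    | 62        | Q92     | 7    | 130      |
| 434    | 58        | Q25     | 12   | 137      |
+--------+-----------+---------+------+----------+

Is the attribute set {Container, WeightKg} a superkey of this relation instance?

Yes

All 11 rows have distinct {Container, WeightKg} values, so {Container, WeightKg} → (all attributes) holds and {Container, WeightKg} is a superkey.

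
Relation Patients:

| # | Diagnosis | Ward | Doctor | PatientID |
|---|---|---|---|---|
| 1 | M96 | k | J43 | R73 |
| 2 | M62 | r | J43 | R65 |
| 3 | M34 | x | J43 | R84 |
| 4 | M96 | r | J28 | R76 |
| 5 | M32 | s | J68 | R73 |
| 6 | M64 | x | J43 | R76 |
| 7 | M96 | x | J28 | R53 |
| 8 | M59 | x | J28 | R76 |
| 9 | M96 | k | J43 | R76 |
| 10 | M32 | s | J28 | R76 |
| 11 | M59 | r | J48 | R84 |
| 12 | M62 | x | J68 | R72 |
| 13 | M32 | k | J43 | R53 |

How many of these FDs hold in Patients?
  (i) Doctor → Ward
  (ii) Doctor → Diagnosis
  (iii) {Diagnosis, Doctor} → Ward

(i) Doctor → Ward: Doctor=J43: rows 1, 2, 3, 6, 9, 13 → Ward takes values {k, r, x} — violation; Doctor=J28: rows 4, 7, 8, 10 → Ward takes values {r, x, s} — violation; Doctor=J68: rows 5, 12 → Ward takes values {s, x} — violation — fails.
(ii) Doctor → Diagnosis: Doctor=J43: rows 1, 2, 3, 6, 9, 13 → Diagnosis takes values {M96, M62, M34, M64, M32} — violation; Doctor=J28: rows 4, 7, 8, 10 → Diagnosis takes values {M96, M59, M32} — violation; Doctor=J68: rows 5, 12 → Diagnosis takes values {M32, M62} — violation — fails.
(iii) {Diagnosis, Doctor} → Ward: (Diagnosis=M96, Doctor=J28): rows 4, 7 → Ward takes values {r, x} — violation — fails.
None of the 3 dependencies hold.

0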